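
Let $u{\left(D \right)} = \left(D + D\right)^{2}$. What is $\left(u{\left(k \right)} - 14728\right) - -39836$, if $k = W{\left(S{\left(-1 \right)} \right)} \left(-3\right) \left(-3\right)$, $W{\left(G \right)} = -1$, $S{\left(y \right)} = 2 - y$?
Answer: $25432$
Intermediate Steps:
$k = -9$ ($k = \left(-1\right) \left(-3\right) \left(-3\right) = 3 \left(-3\right) = -9$)
$u{\left(D \right)} = 4 D^{2}$ ($u{\left(D \right)} = \left(2 D\right)^{2} = 4 D^{2}$)
$\left(u{\left(k \right)} - 14728\right) - -39836 = \left(4 \left(-9\right)^{2} - 14728\right) - -39836 = \left(4 \cdot 81 - 14728\right) + 39836 = \left(324 - 14728\right) + 39836 = -14404 + 39836 = 25432$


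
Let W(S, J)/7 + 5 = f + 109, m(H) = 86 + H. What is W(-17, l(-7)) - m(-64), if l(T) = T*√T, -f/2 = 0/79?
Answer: 706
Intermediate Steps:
f = 0 (f = -0/79 = -2*0 = 0)
l(T) = T^(3/2)
W(S, J) = 728 (W(S, J) = -35 + 7*(0 + 109) = -35 + 7*109 = -35 + 763 = 728)
W(-17, l(-7)) - m(-64) = 728 - (86 - 64) = 728 - 1*22 = 728 - 22 = 706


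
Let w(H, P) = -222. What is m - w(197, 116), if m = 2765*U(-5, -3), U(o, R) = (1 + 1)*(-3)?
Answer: -16368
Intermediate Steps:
U(o, R) = -6 (U(o, R) = 2*(-3) = -6)
m = -16590 (m = 2765*(-6) = -16590)
m - w(197, 116) = -16590 - 1*(-222) = -16590 + 222 = -16368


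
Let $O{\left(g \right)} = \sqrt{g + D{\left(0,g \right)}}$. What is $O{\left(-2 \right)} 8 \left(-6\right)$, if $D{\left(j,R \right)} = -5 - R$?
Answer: $- 48 i \sqrt{5} \approx - 107.33 i$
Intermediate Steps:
$O{\left(g \right)} = i \sqrt{5}$ ($O{\left(g \right)} = \sqrt{g - \left(5 + g\right)} = \sqrt{-5} = i \sqrt{5}$)
$O{\left(-2 \right)} 8 \left(-6\right) = i \sqrt{5} \cdot 8 \left(-6\right) = 8 i \sqrt{5} \left(-6\right) = - 48 i \sqrt{5}$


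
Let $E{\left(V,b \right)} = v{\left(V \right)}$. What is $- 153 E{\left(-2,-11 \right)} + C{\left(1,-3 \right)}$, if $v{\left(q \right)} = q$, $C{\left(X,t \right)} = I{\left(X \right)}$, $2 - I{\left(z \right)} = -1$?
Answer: $309$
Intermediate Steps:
$I{\left(z \right)} = 3$ ($I{\left(z \right)} = 2 - -1 = 2 + 1 = 3$)
$C{\left(X,t \right)} = 3$
$E{\left(V,b \right)} = V$
$- 153 E{\left(-2,-11 \right)} + C{\left(1,-3 \right)} = \left(-153\right) \left(-2\right) + 3 = 306 + 3 = 309$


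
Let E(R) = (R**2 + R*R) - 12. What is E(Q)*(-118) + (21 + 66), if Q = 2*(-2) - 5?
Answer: -17613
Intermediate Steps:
Q = -9 (Q = -4 - 5 = -9)
E(R) = -12 + 2*R**2 (E(R) = (R**2 + R**2) - 12 = 2*R**2 - 12 = -12 + 2*R**2)
E(Q)*(-118) + (21 + 66) = (-12 + 2*(-9)**2)*(-118) + (21 + 66) = (-12 + 2*81)*(-118) + 87 = (-12 + 162)*(-118) + 87 = 150*(-118) + 87 = -17700 + 87 = -17613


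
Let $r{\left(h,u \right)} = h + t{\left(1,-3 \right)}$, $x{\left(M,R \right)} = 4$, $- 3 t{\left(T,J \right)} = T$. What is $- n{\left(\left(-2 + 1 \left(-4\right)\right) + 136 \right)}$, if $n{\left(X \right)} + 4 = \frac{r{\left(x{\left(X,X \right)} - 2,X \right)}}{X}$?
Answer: $\frac{311}{78} \approx 3.9872$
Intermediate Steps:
$t{\left(T,J \right)} = - \frac{T}{3}$
$r{\left(h,u \right)} = - \frac{1}{3} + h$ ($r{\left(h,u \right)} = h - \frac{1}{3} = - \frac{1}{3} + h$)
$n{\left(X \right)} = -4 + \frac{5}{3 X}$ ($n{\left(X \right)} = -4 + \frac{- \frac{1}{3} + \left(4 - 2\right)}{X} = -4 + \frac{- \frac{1}{3} + 2}{X} = -4 + \frac{5}{3 X}$)
$- n{\left(\left(-2 + 1 \left(-4\right)\right) + 136 \right)} = - (-4 + \frac{5}{3 \left(\left(-2 + 1 \left(-4\right)\right) + 136\right)}) = - (-4 + \frac{5}{3 \left(\left(-2 - 4\right) + 136\right)}) = - (-4 + \frac{5}{3 \left(-6 + 136\right)}) = - (-4 + \frac{5}{3 \cdot 130}) = - (-4 + \frac{5}{3} \cdot \frac{1}{130}) = - (-4 + \frac{1}{78}) = \left(-1\right) \left(- \frac{311}{78}\right) = \frac{311}{78}$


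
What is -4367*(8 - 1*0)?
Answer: -34936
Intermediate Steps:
-4367*(8 - 1*0) = -4367*(8 + 0) = -4367*8 = -34936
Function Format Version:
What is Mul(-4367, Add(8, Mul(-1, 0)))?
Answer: -34936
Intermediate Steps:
Mul(-4367, Add(8, Mul(-1, 0))) = Mul(-4367, Add(8, 0)) = Mul(-4367, 8) = -34936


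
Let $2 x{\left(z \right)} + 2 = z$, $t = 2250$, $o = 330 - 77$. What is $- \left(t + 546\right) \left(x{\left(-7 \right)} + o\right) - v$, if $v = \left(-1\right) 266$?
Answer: $-694540$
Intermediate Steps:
$o = 253$
$x{\left(z \right)} = -1 + \frac{z}{2}$
$v = -266$
$- \left(t + 546\right) \left(x{\left(-7 \right)} + o\right) - v = - \left(2250 + 546\right) \left(\left(-1 + \frac{1}{2} \left(-7\right)\right) + 253\right) - -266 = - 2796 \left(\left(-1 - \frac{7}{2}\right) + 253\right) + 266 = - 2796 \left(- \frac{9}{2} + 253\right) + 266 = - \frac{2796 \cdot 497}{2} + 266 = \left(-1\right) 694806 + 266 = -694806 + 266 = -694540$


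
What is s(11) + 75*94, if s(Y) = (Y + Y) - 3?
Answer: 7069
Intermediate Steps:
s(Y) = -3 + 2*Y (s(Y) = 2*Y - 3 = -3 + 2*Y)
s(11) + 75*94 = (-3 + 2*11) + 75*94 = (-3 + 22) + 7050 = 19 + 7050 = 7069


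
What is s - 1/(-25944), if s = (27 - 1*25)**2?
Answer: 103777/25944 ≈ 4.0000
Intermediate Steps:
s = 4 (s = (27 - 25)**2 = 2**2 = 4)
s - 1/(-25944) = 4 - 1/(-25944) = 4 - 1*(-1/25944) = 4 + 1/25944 = 103777/25944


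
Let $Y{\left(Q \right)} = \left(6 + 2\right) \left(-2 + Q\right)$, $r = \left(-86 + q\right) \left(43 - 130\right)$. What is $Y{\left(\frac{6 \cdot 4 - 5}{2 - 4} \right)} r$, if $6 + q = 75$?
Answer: $-136068$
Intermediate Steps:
$q = 69$ ($q = -6 + 75 = 69$)
$r = 1479$ ($r = \left(-86 + 69\right) \left(43 - 130\right) = \left(-17\right) \left(-87\right) = 1479$)
$Y{\left(Q \right)} = -16 + 8 Q$ ($Y{\left(Q \right)} = 8 \left(-2 + Q\right) = -16 + 8 Q$)
$Y{\left(\frac{6 \cdot 4 - 5}{2 - 4} \right)} r = \left(-16 + 8 \frac{6 \cdot 4 - 5}{2 - 4}\right) 1479 = \left(-16 + 8 \frac{24 - 5}{-2}\right) 1479 = \left(-16 + 8 \cdot 19 \left(- \frac{1}{2}\right)\right) 1479 = \left(-16 + 8 \left(- \frac{19}{2}\right)\right) 1479 = \left(-16 - 76\right) 1479 = \left(-92\right) 1479 = -136068$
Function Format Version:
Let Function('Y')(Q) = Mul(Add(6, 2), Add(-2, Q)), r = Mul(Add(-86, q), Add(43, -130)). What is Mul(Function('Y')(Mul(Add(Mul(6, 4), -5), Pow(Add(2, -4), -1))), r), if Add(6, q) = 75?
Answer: -136068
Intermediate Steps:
q = 69 (q = Add(-6, 75) = 69)
r = 1479 (r = Mul(Add(-86, 69), Add(43, -130)) = Mul(-17, -87) = 1479)
Function('Y')(Q) = Add(-16, Mul(8, Q)) (Function('Y')(Q) = Mul(8, Add(-2, Q)) = Add(-16, Mul(8, Q)))
Mul(Function('Y')(Mul(Add(Mul(6, 4), -5), Pow(Add(2, -4), -1))), r) = Mul(Add(-16, Mul(8, Mul(Add(Mul(6, 4), -5), Pow(Add(2, -4), -1)))), 1479) = Mul(Add(-16, Mul(8, Mul(Add(24, -5), Pow(-2, -1)))), 1479) = Mul(Add(-16, Mul(8, Mul(19, Rational(-1, 2)))), 1479) = Mul(Add(-16, Mul(8, Rational(-19, 2))), 1479) = Mul(Add(-16, -76), 1479) = Mul(-92, 1479) = -136068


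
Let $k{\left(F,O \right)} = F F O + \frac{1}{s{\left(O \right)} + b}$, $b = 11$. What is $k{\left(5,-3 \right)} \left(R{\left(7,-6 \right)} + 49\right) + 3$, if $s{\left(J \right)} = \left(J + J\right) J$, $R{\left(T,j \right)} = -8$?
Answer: $- \frac{89047}{29} \approx -3070.6$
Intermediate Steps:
$s{\left(J \right)} = 2 J^{2}$ ($s{\left(J \right)} = 2 J J = 2 J^{2}$)
$k{\left(F,O \right)} = \frac{1}{11 + 2 O^{2}} + O F^{2}$ ($k{\left(F,O \right)} = F F O + \frac{1}{2 O^{2} + 11} = F^{2} O + \frac{1}{11 + 2 O^{2}} = O F^{2} + \frac{1}{11 + 2 O^{2}} = \frac{1}{11 + 2 O^{2}} + O F^{2}$)
$k{\left(5,-3 \right)} \left(R{\left(7,-6 \right)} + 49\right) + 3 = \frac{1 + 2 \cdot 5^{2} \left(-3\right)^{3} + 11 \left(-3\right) 5^{2}}{11 + 2 \left(-3\right)^{2}} \left(-8 + 49\right) + 3 = \frac{1 + 2 \cdot 25 \left(-27\right) + 11 \left(-3\right) 25}{11 + 2 \cdot 9} \cdot 41 + 3 = \frac{1 - 1350 - 825}{11 + 18} \cdot 41 + 3 = \frac{1}{29} \left(-2174\right) 41 + 3 = \left(- \frac{2174}{29}\right) 41 + 3 = - \frac{89134}{29} + 3 = - \frac{89047}{29}$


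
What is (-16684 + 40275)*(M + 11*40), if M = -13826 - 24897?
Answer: -903134253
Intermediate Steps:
M = -38723
(-16684 + 40275)*(M + 11*40) = (-16684 + 40275)*(-38723 + 11*40) = 23591*(-38723 + 440) = 23591*(-38283) = -903134253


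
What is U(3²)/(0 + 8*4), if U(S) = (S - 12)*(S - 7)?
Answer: -3/16 ≈ -0.18750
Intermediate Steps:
U(S) = (-12 + S)*(-7 + S)
U(3²)/(0 + 8*4) = (84 + (3²)² - 19*3²)/(0 + 8*4) = (84 + 9² - 19*9)/(0 + 32) = (84 + 81 - 171)/32 = (1/32)*(-6) = -3/16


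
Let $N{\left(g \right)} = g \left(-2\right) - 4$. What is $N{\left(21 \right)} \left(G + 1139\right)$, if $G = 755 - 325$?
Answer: $-72174$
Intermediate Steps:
$N{\left(g \right)} = -4 - 2 g$ ($N{\left(g \right)} = - 2 g - 4 = -4 - 2 g$)
$G = 430$
$N{\left(21 \right)} \left(G + 1139\right) = \left(-4 - 42\right) \left(430 + 1139\right) = \left(-4 - 42\right) 1569 = \left(-46\right) 1569 = -72174$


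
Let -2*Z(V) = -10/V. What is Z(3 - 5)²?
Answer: 25/4 ≈ 6.2500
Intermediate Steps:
Z(V) = 5/V (Z(V) = -(-5)/V = 5/V)
Z(3 - 5)² = (5/(3 - 5))² = (5/(-2))² = (5*(-½))² = (-5/2)² = 25/4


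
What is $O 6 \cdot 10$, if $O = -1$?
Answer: $-60$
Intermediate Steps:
$O 6 \cdot 10 = \left(-1\right) 6 \cdot 10 = \left(-6\right) 10 = -60$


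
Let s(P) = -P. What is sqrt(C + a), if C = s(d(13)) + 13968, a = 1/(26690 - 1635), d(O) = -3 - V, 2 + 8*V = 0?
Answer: sqrt(35080722396295)/50110 ≈ 118.20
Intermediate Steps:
V = -1/4 (V = -1/4 + (1/8)*0 = -1/4 + 0 = -1/4 ≈ -0.25000)
d(O) = -11/4 (d(O) = -3 - 1*(-1/4) = -3 + 1/4 = -11/4)
a = 1/25055 ≈ 3.9912e-5
C = 55883/4 (C = -1*(-11/4) + 13968 = 11/4 + 13968 = 55883/4 ≈ 13971.)
sqrt(C + a) = sqrt(55883/4 + 1/25055) = sqrt(1400148569/100220) = sqrt(35080722396295)/50110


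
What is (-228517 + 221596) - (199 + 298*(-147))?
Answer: 36686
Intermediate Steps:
(-228517 + 221596) - (199 + 298*(-147)) = -6921 - (199 - 43806) = -6921 - 1*(-43607) = -6921 + 43607 = 36686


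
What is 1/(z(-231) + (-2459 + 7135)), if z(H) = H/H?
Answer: 1/4677 ≈ 0.00021381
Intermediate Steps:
z(H) = 1
1/(z(-231) + (-2459 + 7135)) = 1/(1 + (-2459 + 7135)) = 1/(1 + 4676) = 1/4677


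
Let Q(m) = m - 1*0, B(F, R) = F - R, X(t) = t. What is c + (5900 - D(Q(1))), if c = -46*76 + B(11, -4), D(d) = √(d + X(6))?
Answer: 2419 - √7 ≈ 2416.4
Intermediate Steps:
Q(m) = m (Q(m) = m + 0 = m)
D(d) = √(6 + d) (D(d) = √(d + 6) = √(6 + d))
c = -3481 (c = -46*76 + (11 - 1*(-4)) = -3496 + (11 + 4) = -3496 + 15 = -3481)
c + (5900 - D(Q(1))) = -3481 + (5900 - √(6 + 1)) = -3481 + (5900 - √7) = 2419 - √7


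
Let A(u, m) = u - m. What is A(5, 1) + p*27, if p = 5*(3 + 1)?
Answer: 544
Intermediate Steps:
p = 20 (p = 5*4 = 20)
A(5, 1) + p*27 = (5 - 1*1) + 20*27 = (5 - 1) + 540 = 4 + 540 = 544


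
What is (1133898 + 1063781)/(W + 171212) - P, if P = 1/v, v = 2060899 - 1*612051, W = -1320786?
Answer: -1592051986683/832778995376 ≈ -1.9117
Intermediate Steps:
v = 1448848 (v = 2060899 - 612051 = 1448848)
P = 1/1448848 ≈ 6.9020e-7
(1133898 + 1063781)/(W + 171212) - P = (1133898 + 1063781)/(-1320786 + 171212) - 1*1/1448848 = 2197679/(-1149574) - 1/1448848 = 2197679*(-1/1149574) - 1/1448848 = -2197679/1149574 - 1/1448848 = -1592051986683/832778995376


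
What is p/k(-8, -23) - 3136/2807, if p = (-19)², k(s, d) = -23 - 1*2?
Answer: -155961/10025 ≈ -15.557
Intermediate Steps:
k(s, d) = -25 (k(s, d) = -23 - 2 = -25)
p = 361
p/k(-8, -23) - 3136/2807 = 361/(-25) - 3136/2807 = 361*(-1/25) - 3136*1/2807 = -361/25 - 448/401 = -155961/10025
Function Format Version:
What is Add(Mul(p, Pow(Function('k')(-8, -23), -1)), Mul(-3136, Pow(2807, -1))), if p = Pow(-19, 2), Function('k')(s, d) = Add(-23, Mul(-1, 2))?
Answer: Rational(-155961, 10025) ≈ -15.557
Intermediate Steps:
Function('k')(s, d) = -25 (Function('k')(s, d) = Add(-23, -2) = -25)
p = 361
Add(Mul(p, Pow(Function('k')(-8, -23), -1)), Mul(-3136, Pow(2807, -1))) = Add(Mul(361, Pow(-25, -1)), Mul(-3136, Pow(2807, -1))) = Add(Mul(361, Rational(-1, 25)), Mul(-3136, Rational(1, 2807))) = Add(Rational(-361, 25), Rational(-448, 401)) = Rational(-155961, 10025)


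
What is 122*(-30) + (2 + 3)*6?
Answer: -3630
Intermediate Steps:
122*(-30) + (2 + 3)*6 = -3660 + 5*6 = -3660 + 30 = -3630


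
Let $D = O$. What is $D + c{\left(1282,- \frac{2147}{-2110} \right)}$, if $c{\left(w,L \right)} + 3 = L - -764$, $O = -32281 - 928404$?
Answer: $- \frac{2025437493}{2110} \approx -9.5992 \cdot 10^{5}$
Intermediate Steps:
$O = -960685$
$c{\left(w,L \right)} = 761 + L$ ($c{\left(w,L \right)} = -3 + \left(L - -764\right) = -3 + \left(L + 764\right) = -3 + \left(764 + L\right) = 761 + L$)
$D = -960685$
$D + c{\left(1282,- \frac{2147}{-2110} \right)} = -960685 + \left(761 - \frac{2147}{-2110}\right) = -960685 + \left(761 - - \frac{2147}{2110}\right) = -960685 + \left(761 + \frac{2147}{2110}\right) = -960685 + \frac{1607857}{2110} = - \frac{2025437493}{2110}$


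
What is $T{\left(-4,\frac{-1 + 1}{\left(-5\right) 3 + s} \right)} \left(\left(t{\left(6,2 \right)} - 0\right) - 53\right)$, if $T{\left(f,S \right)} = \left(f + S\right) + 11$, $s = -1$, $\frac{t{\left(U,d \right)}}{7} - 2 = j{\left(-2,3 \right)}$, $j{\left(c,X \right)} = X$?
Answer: $-126$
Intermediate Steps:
$t{\left(U,d \right)} = 35$ ($t{\left(U,d \right)} = 14 + 7 \cdot 3 = 14 + 21 = 35$)
$T{\left(f,S \right)} = 11 + S + f$ ($T{\left(f,S \right)} = \left(S + f\right) + 11 = 11 + S + f$)
$T{\left(-4,\frac{-1 + 1}{\left(-5\right) 3 + s} \right)} \left(\left(t{\left(6,2 \right)} - 0\right) - 53\right) = \left(11 + \frac{-1 + 1}{\left(-5\right) 3 - 1} - 4\right) \left(\left(35 - 0\right) - 53\right) = \left(11 + \frac{0}{-15 - 1} - 4\right) \left(\left(35 + 0\right) - 53\right) = \left(11 + \frac{0}{-16} - 4\right) \left(35 - 53\right) = \left(11 + 0 \left(- \frac{1}{16}\right) - 4\right) \left(-18\right) = \left(11 + 0 - 4\right) \left(-18\right) = 7 \left(-18\right) = -126$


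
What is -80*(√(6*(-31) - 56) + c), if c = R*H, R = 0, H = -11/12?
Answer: -880*I*√2 ≈ -1244.5*I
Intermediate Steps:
H = -11/12 (H = -11*1/12 = -11/12 ≈ -0.91667)
c = 0 (c = 0*(-11/12) = 0)
-80*(√(6*(-31) - 56) + c) = -80*(√(6*(-31) - 56) + 0) = -80*(√(-186 - 56) + 0) = -80*(√(-242) + 0) = -80*(11*I*√2 + 0) = -880*I*√2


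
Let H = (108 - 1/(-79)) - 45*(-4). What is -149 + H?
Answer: 10982/79 ≈ 139.01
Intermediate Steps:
H = 22753/79 (H = (108 - 1*(-1/79)) + 180 = (108 + 1/79) + 180 = 8533/79 + 180 = 22753/79 ≈ 288.01)
-149 + H = -149 + 22753/79 = 10982/79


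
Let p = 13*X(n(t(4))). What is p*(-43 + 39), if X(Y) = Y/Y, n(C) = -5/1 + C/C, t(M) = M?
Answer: -52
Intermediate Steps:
n(C) = -4 (n(C) = -5*1 + 1 = -5 + 1 = -4)
X(Y) = 1
p = 13 (p = 13*1 = 13)
p*(-43 + 39) = 13*(-43 + 39) = 13*(-4) = -52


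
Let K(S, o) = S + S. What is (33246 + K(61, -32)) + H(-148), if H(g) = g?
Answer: 33220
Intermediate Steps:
K(S, o) = 2*S
(33246 + K(61, -32)) + H(-148) = (33246 + 2*61) - 148 = (33246 + 122) - 148 = 33368 - 148 = 33220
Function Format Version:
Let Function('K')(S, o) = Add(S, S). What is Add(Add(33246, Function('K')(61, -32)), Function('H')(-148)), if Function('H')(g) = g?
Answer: 33220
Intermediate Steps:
Function('K')(S, o) = Mul(2, S)
Add(Add(33246, Function('K')(61, -32)), Function('H')(-148)) = Add(Add(33246, Mul(2, 61)), -148) = Add(Add(33246, 122), -148) = Add(33368, -148) = 33220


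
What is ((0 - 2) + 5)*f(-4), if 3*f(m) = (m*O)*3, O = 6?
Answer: -72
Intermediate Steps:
f(m) = 6*m (f(m) = ((m*6)*3)/3 = ((6*m)*3)/3 = (18*m)/3 = 6*m)
((0 - 2) + 5)*f(-4) = ((0 - 2) + 5)*(6*(-4)) = (-2 + 5)*(-24) = 3*(-24) = -72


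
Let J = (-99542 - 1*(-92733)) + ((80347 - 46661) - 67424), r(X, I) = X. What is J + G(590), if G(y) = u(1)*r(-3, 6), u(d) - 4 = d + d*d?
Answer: -40565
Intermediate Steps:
u(d) = 4 + d + d² (u(d) = 4 + (d + d*d) = 4 + (d + d²) = 4 + d + d²)
J = -40547 (J = (-99542 + 92733) + (33686 - 67424) = -6809 - 33738 = -40547)
G(y) = -18 (G(y) = (4 + 1 + 1²)*(-3) = (4 + 1 + 1)*(-3) = 6*(-3) = -18)
J + G(590) = -40547 - 18 = -40565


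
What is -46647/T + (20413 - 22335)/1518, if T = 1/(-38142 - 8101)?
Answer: 1637236789778/759 ≈ 2.1571e+9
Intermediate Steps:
T = -1/46243 (T = 1/(-46243) = -1/46243 ≈ -2.1625e-5)
-46647/T + (20413 - 22335)/1518 = -46647/(-1/46243) + (20413 - 22335)/1518 = -46647*(-46243) - 1922*1/1518 = 2157097221 - 961/759 = 1637236789778/759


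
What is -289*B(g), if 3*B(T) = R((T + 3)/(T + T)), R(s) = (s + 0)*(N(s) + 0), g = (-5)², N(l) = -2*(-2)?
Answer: -16184/75 ≈ -215.79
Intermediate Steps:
N(l) = 4
g = 25
R(s) = 4*s (R(s) = (s + 0)*(4 + 0) = s*4 = 4*s)
B(T) = 2*(3 + T)/(3*T) (B(T) = (4*((T + 3)/(T + T)))/3 = (4*((3 + T)/((2*T))))/3 = (4*((3 + T)*(1/(2*T))))/3 = (4*((3 + T)/(2*T)))/3 = (2*(3 + T)/T)/3 = 2*(3 + T)/(3*T))
-289*B(g) = -289*(⅔ + 2/25) = -289*56/75 = -16184/75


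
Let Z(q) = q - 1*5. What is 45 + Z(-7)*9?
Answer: -63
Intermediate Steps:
Z(q) = -5 + q (Z(q) = q - 5 = -5 + q)
45 + Z(-7)*9 = 45 + (-5 - 7)*9 = 45 - 12*9 = 45 - 108 = -63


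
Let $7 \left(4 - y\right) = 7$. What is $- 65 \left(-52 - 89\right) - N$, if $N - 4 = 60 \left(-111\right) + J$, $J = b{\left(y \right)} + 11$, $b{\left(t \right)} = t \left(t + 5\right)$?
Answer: $15786$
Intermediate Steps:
$y = 3$ ($y = 4 - 1 = 3$)
$b{\left(t \right)} = t \left(5 + t\right)$
$J = 35$ ($J = 3 \left(5 + 3\right) + 11 = 3 \cdot 8 + 11 = 24 + 11 = 35$)
$N = -6621$ ($N = 4 + \left(60 \left(-111\right) + 35\right) = 4 + \left(-6660 + 35\right) = 4 - 6625 = -6621$)
$- 65 \left(-52 - 89\right) - N = - 65 \left(-52 - 89\right) - -6621 = \left(-65\right) \left(-141\right) + 6621 = 9165 + 6621 = 15786$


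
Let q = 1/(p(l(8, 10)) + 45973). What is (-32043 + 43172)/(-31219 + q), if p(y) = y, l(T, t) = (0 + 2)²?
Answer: -511678033/1435355962 ≈ -0.35648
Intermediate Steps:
l(T, t) = 4 (l(T, t) = 2² = 4)
q = 1/45977 (q = 1/(4 + 45973) = 1/45977 ≈ 2.1750e-5)
(-32043 + 43172)/(-31219 + q) = (-32043 + 43172)/(-31219 + 1/45977) = 11129/(-1435355962/45977) = 11129*(-45977/1435355962) = -511678033/1435355962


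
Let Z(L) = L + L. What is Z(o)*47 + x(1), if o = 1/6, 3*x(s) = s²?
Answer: 16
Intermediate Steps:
x(s) = s²/3
o = ⅙ ≈ 0.16667
Z(L) = 2*L
Z(o)*47 + x(1) = (2*(⅙))*47 + (⅓)*1² = (⅓)*47 + (⅓)*1 = 47/3 + ⅓ = 16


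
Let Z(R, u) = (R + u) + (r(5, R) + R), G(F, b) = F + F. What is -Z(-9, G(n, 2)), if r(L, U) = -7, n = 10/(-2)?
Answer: 35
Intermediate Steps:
n = -5 (n = 10*(-½) = -5)
G(F, b) = 2*F
Z(R, u) = -7 + u + 2*R (Z(R, u) = (R + u) + (-7 + R) = -7 + u + 2*R)
-Z(-9, G(n, 2)) = -(-7 + 2*(-5) + 2*(-9)) = -(-7 - 10 - 18) = -1*(-35) = 35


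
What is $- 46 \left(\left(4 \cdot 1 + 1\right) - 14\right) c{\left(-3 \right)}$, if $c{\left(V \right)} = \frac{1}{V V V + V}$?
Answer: $- \frac{69}{5} \approx -13.8$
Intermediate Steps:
$c{\left(V \right)} = \frac{1}{V + V^{3}}$ ($c{\left(V \right)} = \frac{1}{V^{2} V + V} = \frac{1}{V^{3} + V} = \frac{1}{V + V^{3}}$)
$- 46 \left(\left(4 \cdot 1 + 1\right) - 14\right) c{\left(-3 \right)} = \frac{\left(-46\right) \left(\left(4 \cdot 1 + 1\right) - 14\right)}{-3 + \left(-3\right)^{3}} = \frac{\left(-46\right) \left(\left(4 + 1\right) - 14\right)}{-3 - 27} = \frac{\left(-46\right) \left(5 - 14\right)}{-30} = \left(-46\right) \left(-9\right) \left(- \frac{1}{30}\right) = 414 \left(- \frac{1}{30}\right) = - \frac{69}{5}$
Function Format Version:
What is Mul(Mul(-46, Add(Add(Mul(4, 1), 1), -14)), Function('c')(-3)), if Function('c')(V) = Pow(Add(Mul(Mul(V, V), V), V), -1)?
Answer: Rational(-69, 5) ≈ -13.800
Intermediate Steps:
Function('c')(V) = Pow(Add(V, Pow(V, 3)), -1) (Function('c')(V) = Pow(Add(Mul(Pow(V, 2), V), V), -1) = Pow(Add(Pow(V, 3), V), -1) = Pow(Add(V, Pow(V, 3)), -1))
Mul(Mul(-46, Add(Add(Mul(4, 1), 1), -14)), Function('c')(-3)) = Mul(Mul(-46, Add(Add(Mul(4, 1), 1), -14)), Pow(Add(-3, Pow(-3, 3)), -1)) = Mul(Mul(-46, Add(Add(4, 1), -14)), Pow(Add(-3, -27), -1)) = Mul(Mul(-46, Add(5, -14)), Pow(-30, -1)) = Mul(Mul(-46, -9), Rational(-1, 30)) = Mul(414, Rational(-1, 30)) = Rational(-69, 5)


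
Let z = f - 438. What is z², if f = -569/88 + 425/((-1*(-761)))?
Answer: 883729785573649/4484713024 ≈ 1.9705e+5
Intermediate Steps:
f = -395609/66968 (f = -569*1/88 + 425/761 = -569/88 + 425*(1/761) = -569/88 + 425/761 = -395609/66968 ≈ -5.9074)
z = -29727593/66968 (z = -395609/66968 - 438 = -29727593/66968 ≈ -443.91)
z² = (-29727593/66968)² = 883729785573649/4484713024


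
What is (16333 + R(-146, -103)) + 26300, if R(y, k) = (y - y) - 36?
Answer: 42597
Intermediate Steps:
R(y, k) = -36 (R(y, k) = 0 - 36 = -36)
(16333 + R(-146, -103)) + 26300 = (16333 - 36) + 26300 = 16297 + 26300 = 42597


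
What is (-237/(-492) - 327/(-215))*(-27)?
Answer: -1906551/35260 ≈ -54.071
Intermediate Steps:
(-237/(-492) - 327/(-215))*(-27) = (-237*(-1/492) - 327*(-1/215))*(-27) = (79/164 + 327/215)*(-27) = (70613/35260)*(-27) = -1906551/35260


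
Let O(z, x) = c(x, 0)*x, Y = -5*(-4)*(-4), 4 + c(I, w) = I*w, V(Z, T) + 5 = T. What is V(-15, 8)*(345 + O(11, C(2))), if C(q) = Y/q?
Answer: 1515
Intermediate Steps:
V(Z, T) = -5 + T
c(I, w) = -4 + I*w
Y = -80 (Y = 20*(-4) = -80)
C(q) = -80/q
O(z, x) = -4*x (O(z, x) = (-4 + x*0)*x = (-4 + 0)*x = -4*x)
V(-15, 8)*(345 + O(11, C(2))) = (-5 + 8)*(345 - (-320)/2) = 3*(345 - (-320)/2) = 3*(345 - 4*(-40)) = 3*(345 + 160) = 3*505 = 1515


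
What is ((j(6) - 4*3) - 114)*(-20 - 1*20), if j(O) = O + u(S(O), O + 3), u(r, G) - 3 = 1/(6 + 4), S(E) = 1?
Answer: 4676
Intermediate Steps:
u(r, G) = 31/10 (u(r, G) = 3 + 1/(6 + 4) = 3 + 1/10 = 3 + ⅒ = 31/10)
j(O) = 31/10 + O (j(O) = O + 31/10 = 31/10 + O)
((j(6) - 4*3) - 114)*(-20 - 1*20) = (((31/10 + 6) - 4*3) - 114)*(-20 - 1*20) = ((91/10 - 12) - 114)*(-20 - 20) = (-29/10 - 114)*(-40) = -1169/10*(-40) = 4676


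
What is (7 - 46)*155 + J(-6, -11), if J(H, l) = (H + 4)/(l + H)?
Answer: -102763/17 ≈ -6044.9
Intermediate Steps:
J(H, l) = (4 + H)/(H + l)
(7 - 46)*155 + J(-6, -11) = (7 - 46)*155 + (4 - 6)/(-6 - 11) = -39*155 - 2/(-17) = -6045 - 1/17*(-2) = -6045 + 2/17 = -102763/17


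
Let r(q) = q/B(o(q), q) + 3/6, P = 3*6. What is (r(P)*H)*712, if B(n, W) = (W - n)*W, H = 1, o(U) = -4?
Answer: 4272/11 ≈ 388.36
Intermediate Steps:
P = 18
B(n, W) = W*(W - n)
r(q) = ½ + 1/(4 + q) (r(q) = q/((q*(q - 1*(-4)))) + 3/6 = q/((q*(q + 4))) + 3*(⅙) = q/((q*(4 + q))) + ½ = q*(1/(q*(4 + q))) + ½ = 1/(4 + q) + ½ = ½ + 1/(4 + q))
(r(P)*H)*712 = (((6 + 18)/(2*(4 + 18)))*1)*712 = (((½)*24/22)*1)*712 = (((½)*(1/22)*24)*1)*712 = ((6/11)*1)*712 = (6/11)*712 = 4272/11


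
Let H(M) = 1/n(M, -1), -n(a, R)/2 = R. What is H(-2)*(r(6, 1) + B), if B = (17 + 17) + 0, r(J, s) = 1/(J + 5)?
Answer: 375/22 ≈ 17.045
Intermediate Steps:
r(J, s) = 1/(5 + J)
n(a, R) = -2*R
B = 34 (B = 34 + 0 = 34)
H(M) = ½ (H(M) = 1/(-2*(-1)) = 1/2 = ½)
H(-2)*(r(6, 1) + B) = (1/(5 + 6) + 34)/2 = (1/11 + 34)/2 = (½)*(375/11) = 375/22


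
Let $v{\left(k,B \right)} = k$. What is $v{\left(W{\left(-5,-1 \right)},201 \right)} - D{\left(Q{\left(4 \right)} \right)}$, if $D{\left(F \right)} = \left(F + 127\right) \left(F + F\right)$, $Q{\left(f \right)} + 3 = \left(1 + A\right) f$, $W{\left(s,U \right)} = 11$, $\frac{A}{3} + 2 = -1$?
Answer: $6451$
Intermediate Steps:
$A = -9$ ($A = -6 + 3 \left(-1\right) = -6 - 3 = -9$)
$Q{\left(f \right)} = -3 - 8 f$ ($Q{\left(f \right)} = -3 + \left(1 - 9\right) f = -3 - 8 f$)
$D{\left(F \right)} = 2 F \left(127 + F\right)$ ($D{\left(F \right)} = \left(127 + F\right) 2 F = 2 F \left(127 + F\right)$)
$v{\left(W{\left(-5,-1 \right)},201 \right)} - D{\left(Q{\left(4 \right)} \right)} = 11 - 2 \left(-3 - 32\right) \left(127 - 35\right) = 11 - 2 \left(-35\right) \left(127 - 35\right) = 11 - 2 \left(-35\right) 92 = 11 - -6440 = 11 + 6440 = 6451$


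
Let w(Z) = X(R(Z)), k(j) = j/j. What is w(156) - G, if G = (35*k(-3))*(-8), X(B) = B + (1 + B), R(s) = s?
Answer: 593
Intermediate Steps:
k(j) = 1
X(B) = 1 + 2*B
w(Z) = 1 + 2*Z
G = -280 (G = (35*1)*(-8) = 35*(-8) = -280)
w(156) - G = (1 + 2*156) - 1*(-280) = (1 + 312) + 280 = 313 + 280 = 593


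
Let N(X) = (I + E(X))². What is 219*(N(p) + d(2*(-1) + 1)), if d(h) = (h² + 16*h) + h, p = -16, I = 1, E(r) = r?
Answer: 45771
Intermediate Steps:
d(h) = h² + 17*h
N(X) = (1 + X)²
219*(N(p) + d(2*(-1) + 1)) = 219*((1 - 16)² + (2*(-1) + 1)*(17 + (2*(-1) + 1))) = 219*((-15)² + (-2 + 1)*(17 + (-2 + 1))) = 219*(225 - (17 - 1)) = 219*(225 - 1*16) = 219*(225 - 16) = 219*209 = 45771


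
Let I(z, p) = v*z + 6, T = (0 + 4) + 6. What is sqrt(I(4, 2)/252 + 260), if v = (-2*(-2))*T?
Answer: sqrt(459802)/42 ≈ 16.145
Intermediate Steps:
T = 10 (T = 4 + 6 = 10)
v = 40 (v = -2*(-2)*10 = 4*10 = 40)
I(z, p) = 6 + 40*z (I(z, p) = 40*z + 6 = 6 + 40*z)
sqrt(I(4, 2)/252 + 260) = sqrt((6 + 40*4)/252 + 260) = sqrt((6 + 160)*(1/252) + 260) = sqrt(166*(1/252) + 260) = sqrt(83/126 + 260) = sqrt(32843/126) = sqrt(459802)/42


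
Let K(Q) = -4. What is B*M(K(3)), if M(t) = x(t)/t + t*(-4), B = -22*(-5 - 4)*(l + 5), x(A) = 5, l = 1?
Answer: 17523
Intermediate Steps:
B = 1188 (B = -22*(-5 - 4)*(1 + 5) = -(-198)*6 = -22*(-54) = 1188)
M(t) = -4*t + 5/t (M(t) = 5/t + t*(-4) = 5/t - 4*t = -4*t + 5/t)
B*M(K(3)) = 1188*(-4*(-4) + 5/(-4)) = 1188*(16 + 5*(-¼)) = 1188*(16 - 5/4) = 1188*(59/4) = 17523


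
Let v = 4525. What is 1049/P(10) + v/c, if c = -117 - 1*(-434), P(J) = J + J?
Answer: 423033/6340 ≈ 66.724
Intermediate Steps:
P(J) = 2*J
c = 317 (c = -117 + 434 = 317)
1049/P(10) + v/c = 1049/((2*10)) + 4525/317 = 1049/20 + 4525*(1/317) = 1049*(1/20) + 4525/317 = 1049/20 + 4525/317 = 423033/6340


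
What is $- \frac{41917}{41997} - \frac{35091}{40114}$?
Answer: $- \frac{3155175265}{1684667658} \approx -1.8729$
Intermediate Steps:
$- \frac{41917}{41997} - \frac{35091}{40114} = - \frac{3155175265}{1684667658}$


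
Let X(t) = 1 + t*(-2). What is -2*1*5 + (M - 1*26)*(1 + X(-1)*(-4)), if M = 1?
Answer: 265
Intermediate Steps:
X(t) = 1 - 2*t
-2*1*5 + (M - 1*26)*(1 + X(-1)*(-4)) = -2*1*5 + (1 - 1*26)*(1 + (1 - 2*(-1))*(-4)) = -2*5 + (1 - 26)*(1 + (1 + 2)*(-4)) = -10 - 25*(1 + 3*(-4)) = -10 - 25*(1 - 12) = -10 - 25*(-11) = -10 + 275 = 265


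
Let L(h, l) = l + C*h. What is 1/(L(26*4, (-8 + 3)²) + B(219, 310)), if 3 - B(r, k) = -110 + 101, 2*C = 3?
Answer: 1/193 ≈ 0.0051813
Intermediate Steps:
C = 3/2 (C = (½)*3 = 3/2 ≈ 1.5000)
L(h, l) = l + 3*h/2
B(r, k) = 12 (B(r, k) = 3 - (-110 + 101) = 3 - 1*(-9) = 3 + 9 = 12)
1/(L(26*4, (-8 + 3)²) + B(219, 310)) = 1/(((-8 + 3)² + 3*(26*4)/2) + 12) = 1/(((-5)² + (3/2)*104) + 12) = 1/((25 + 156) + 12) = 1/(181 + 12) = 1/193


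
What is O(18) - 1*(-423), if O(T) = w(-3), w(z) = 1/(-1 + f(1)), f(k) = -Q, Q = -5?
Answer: 1693/4 ≈ 423.25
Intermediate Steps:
f(k) = 5 (f(k) = -1*(-5) = 5)
w(z) = 1/4 (w(z) = 1/(-1 + 5) = 1/4)
O(T) = 1/4
O(18) - 1*(-423) = 1/4 - 1*(-423) = 1/4 + 423 = 1693/4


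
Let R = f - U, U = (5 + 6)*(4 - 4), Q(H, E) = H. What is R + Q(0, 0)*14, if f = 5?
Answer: 5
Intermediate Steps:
U = 0 (U = 11*0 = 0)
R = 5 (R = 5 - 1*0 = 5 + 0 = 5)
R + Q(0, 0)*14 = 5 + 0*14 = 5 + 0 = 5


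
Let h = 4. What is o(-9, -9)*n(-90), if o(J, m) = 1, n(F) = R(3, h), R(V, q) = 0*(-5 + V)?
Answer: 0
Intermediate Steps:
R(V, q) = 0
n(F) = 0
o(-9, -9)*n(-90) = 1*0 = 0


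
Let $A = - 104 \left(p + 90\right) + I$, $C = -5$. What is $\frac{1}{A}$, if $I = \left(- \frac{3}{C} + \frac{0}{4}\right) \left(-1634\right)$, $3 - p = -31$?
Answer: $- \frac{5}{69382} \approx -7.2065 \cdot 10^{-5}$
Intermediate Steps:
$p = 34$ ($p = 3 - -31 = 3 + 31 = 34$)
$I = - \frac{4902}{5}$ ($I = \left(- \frac{3}{-5} + \frac{0}{4}\right) \left(-1634\right) = \left(\left(-3\right) \left(- \frac{1}{5}\right) + 0 \cdot \frac{1}{4}\right) \left(-1634\right) = \left(\frac{3}{5} + 0\right) \left(-1634\right) = \frac{3}{5} \left(-1634\right) = - \frac{4902}{5} \approx -980.4$)
$A = - \frac{69382}{5}$ ($A = - 104 \left(34 + 90\right) - \frac{4902}{5} = \left(-104\right) 124 - \frac{4902}{5} = -12896 - \frac{4902}{5} = - \frac{69382}{5} \approx -13876.0$)
$\frac{1}{A} = \frac{1}{- \frac{69382}{5}} = - \frac{5}{69382}$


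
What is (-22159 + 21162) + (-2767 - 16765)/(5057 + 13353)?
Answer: -9187151/9205 ≈ -998.06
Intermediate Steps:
(-22159 + 21162) + (-2767 - 16765)/(5057 + 13353) = -997 - 19532/18410 = -997 - 19532*1/18410 = -997 - 9766/9205 = -9187151/9205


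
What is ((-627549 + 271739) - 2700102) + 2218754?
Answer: -837158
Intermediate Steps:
((-627549 + 271739) - 2700102) + 2218754 = (-355810 - 2700102) + 2218754 = -3055912 + 2218754 = -837158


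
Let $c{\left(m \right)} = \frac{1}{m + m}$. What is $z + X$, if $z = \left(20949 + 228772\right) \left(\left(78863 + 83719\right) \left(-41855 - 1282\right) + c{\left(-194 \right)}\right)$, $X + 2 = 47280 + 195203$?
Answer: $- \frac{679530870381362125}{388} \approx -1.7514 \cdot 10^{15}$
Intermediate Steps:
$c{\left(m \right)} = \frac{1}{2 m}$
$X = 242481$ ($X = -2 + \left(47280 + 195203\right) = -2 + 242483 = 242481$)
$z = - \frac{679530870475444753}{388}$ ($z = \left(20949 + 228772\right) \left(\left(78863 + 83719\right) \left(-41855 - 1282\right) + \frac{1}{2 \left(-194\right)}\right) = 249721 \left(162582 \left(-43137\right) + \frac{1}{2} \left(- \frac{1}{194}\right)\right) = 249721 \left(-7013299734 - \frac{1}{388}\right) = 249721 \left(- \frac{2721160296793}{388}\right) = - \frac{679530870475444753}{388} \approx -1.7514 \cdot 10^{15}$)
$z + X = - \frac{679530870475444753}{388} + 242481 = - \frac{679530870381362125}{388}$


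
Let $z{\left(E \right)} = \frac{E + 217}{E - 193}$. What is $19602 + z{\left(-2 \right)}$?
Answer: $\frac{764435}{39} \approx 19601.0$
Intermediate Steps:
$z{\left(E \right)} = \frac{217 + E}{-193 + E}$
$19602 + z{\left(-2 \right)} = 19602 + \frac{217 - 2}{-193 - 2} = 19602 + \frac{1}{-195} \cdot 215 = 19602 - \frac{43}{39} = \frac{764435}{39}$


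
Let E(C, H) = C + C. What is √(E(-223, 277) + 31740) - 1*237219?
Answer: -237219 + √31294 ≈ -2.3704e+5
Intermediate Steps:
E(C, H) = 2*C
√(E(-223, 277) + 31740) - 1*237219 = √(2*(-223) + 31740) - 1*237219 = √(-446 + 31740) - 237219 = √31294 - 237219 = -237219 + √31294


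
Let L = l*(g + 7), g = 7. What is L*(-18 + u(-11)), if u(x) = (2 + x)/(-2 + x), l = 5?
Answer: -15750/13 ≈ -1211.5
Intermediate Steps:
L = 70 (L = 5*(7 + 7) = 5*14 = 70)
u(x) = (2 + x)/(-2 + x)
L*(-18 + u(-11)) = 70*(-18 + (2 - 11)/(-2 - 11)) = 70*(-18 - 9/(-13)) = 70*(-18 - 1/13*(-9)) = 70*(-18 + 9/13) = 70*(-225/13) = -15750/13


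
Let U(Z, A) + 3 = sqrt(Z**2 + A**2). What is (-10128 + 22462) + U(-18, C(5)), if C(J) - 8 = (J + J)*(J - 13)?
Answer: 12331 + 18*sqrt(17) ≈ 12405.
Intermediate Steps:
C(J) = 8 + 2*J*(-13 + J) (C(J) = 8 + (J + J)*(J - 13) = 8 + (2*J)*(-13 + J) = 8 + 2*J*(-13 + J))
U(Z, A) = -3 + sqrt(A**2 + Z**2) (U(Z, A) = -3 + sqrt(Z**2 + A**2) = -3 + sqrt(A**2 + Z**2))
(-10128 + 22462) + U(-18, C(5)) = (-10128 + 22462) + (-3 + sqrt((8 - 26*5 + 2*5**2)**2 + (-18)**2)) = 12334 + (-3 + sqrt((8 - 130 + 2*25)**2 + 324)) = 12334 + (-3 + sqrt((8 - 130 + 50)**2 + 324)) = 12334 + (-3 + sqrt((-72)**2 + 324)) = 12334 + (-3 + sqrt(5184 + 324)) = 12334 + (-3 + sqrt(5508)) = 12334 + (-3 + 18*sqrt(17)) = 12331 + 18*sqrt(17)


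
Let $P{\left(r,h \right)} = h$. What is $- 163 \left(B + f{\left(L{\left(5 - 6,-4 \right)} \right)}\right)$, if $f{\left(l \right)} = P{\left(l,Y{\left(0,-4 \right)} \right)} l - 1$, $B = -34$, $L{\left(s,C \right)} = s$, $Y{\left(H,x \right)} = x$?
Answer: $5053$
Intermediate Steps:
$f{\left(l \right)} = -1 - 4 l$ ($f{\left(l \right)} = - 4 l - 1 = -1 - 4 l$)
$- 163 \left(B + f{\left(L{\left(5 - 6,-4 \right)} \right)}\right) = - 163 \left(-34 - \left(1 + 4 \left(5 - 6\right)\right)\right) = - 163 \left(-34 - -3\right) = - 163 \left(-34 + \left(-1 + 4\right)\right) = - 163 \left(-34 + 3\right) = \left(-163\right) \left(-31\right) = 5053$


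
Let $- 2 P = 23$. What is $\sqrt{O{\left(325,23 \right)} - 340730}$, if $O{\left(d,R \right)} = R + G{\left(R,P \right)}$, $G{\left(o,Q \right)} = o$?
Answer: $2 i \sqrt{85171} \approx 583.68 i$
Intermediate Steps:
$P = - \frac{23}{2}$ ($P = \left(- \frac{1}{2}\right) 23 = - \frac{23}{2} \approx -11.5$)
$O{\left(d,R \right)} = 2 R$ ($O{\left(d,R \right)} = R + R = 2 R$)
$\sqrt{O{\left(325,23 \right)} - 340730} = \sqrt{2 \cdot 23 - 340730} = \sqrt{46 - 340730} = \sqrt{-340684} = 2 i \sqrt{85171}$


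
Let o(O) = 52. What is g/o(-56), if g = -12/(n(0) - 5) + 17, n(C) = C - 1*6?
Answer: 199/572 ≈ 0.34790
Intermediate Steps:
n(C) = -6 + C (n(C) = C - 6 = -6 + C)
g = 199/11 (g = -12/((-6 + 0) - 5) + 17 = -12/(-6 - 5) + 17 = -12/(-11) + 17 = -1/11*(-12) + 17 = 12/11 + 17 = 199/11 ≈ 18.091)
g/o(-56) = (199/11)/52 = (199/11)*(1/52) = 199/572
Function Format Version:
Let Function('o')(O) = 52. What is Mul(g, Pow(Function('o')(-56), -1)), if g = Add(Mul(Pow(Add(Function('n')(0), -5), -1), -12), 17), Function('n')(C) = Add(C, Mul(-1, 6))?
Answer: Rational(199, 572) ≈ 0.34790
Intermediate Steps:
Function('n')(C) = Add(-6, C) (Function('n')(C) = Add(C, -6) = Add(-6, C))
g = Rational(199, 11) (g = Add(Mul(Pow(Add(Add(-6, 0), -5), -1), -12), 17) = Add(Mul(Pow(Add(-6, -5), -1), -12), 17) = Add(Mul(Pow(-11, -1), -12), 17) = Add(Mul(Rational(-1, 11), -12), 17) = Add(Rational(12, 11), 17) = Rational(199, 11) ≈ 18.091)
Mul(g, Pow(Function('o')(-56), -1)) = Mul(Rational(199, 11), Pow(52, -1)) = Mul(Rational(199, 11), Rational(1, 52)) = Rational(199, 572)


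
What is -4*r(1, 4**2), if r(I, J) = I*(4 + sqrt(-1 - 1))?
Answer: -16 - 4*I*sqrt(2) ≈ -16.0 - 5.6569*I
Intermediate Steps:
r(I, J) = I*(4 + I*sqrt(2)) (r(I, J) = I*(4 + sqrt(-2)) = I*(4 + I*sqrt(2)))
-4*r(1, 4**2) = -4*(4 + I*sqrt(2)) = -16 - 4*I*sqrt(2)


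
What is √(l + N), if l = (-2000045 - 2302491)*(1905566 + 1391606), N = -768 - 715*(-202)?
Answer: I*√14186201084530 ≈ 3.7665e+6*I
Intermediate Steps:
N = 143662 (N = -768 + 144430 = 143662)
l = -14186201228192 (l = -4302536*3297172 = -14186201228192)
√(l + N) = √(-14186201228192 + 143662) = √(-14186201084530) = I*√14186201084530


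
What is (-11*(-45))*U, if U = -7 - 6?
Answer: -6435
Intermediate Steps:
U = -13
(-11*(-45))*U = -11*(-45)*(-13) = 495*(-13) = -6435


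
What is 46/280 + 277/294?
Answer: 3253/2940 ≈ 1.1065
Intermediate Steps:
46/280 + 277/294 = 46*(1/280) + 277*(1/294) = 23/140 + 277/294 = 3253/2940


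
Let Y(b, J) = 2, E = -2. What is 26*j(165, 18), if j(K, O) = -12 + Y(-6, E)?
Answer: -260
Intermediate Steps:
j(K, O) = -10 (j(K, O) = -12 + 2 = -10)
26*j(165, 18) = 26*(-10) = -260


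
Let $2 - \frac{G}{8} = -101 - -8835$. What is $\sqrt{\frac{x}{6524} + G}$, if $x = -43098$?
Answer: $\frac{i \sqrt{743383120102}}{3262} \approx 264.32 i$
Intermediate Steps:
$G = -69856$ ($G = 16 - 8 \left(-101 - -8835\right) = 16 - 8 \left(-101 + 8835\right) = 16 - 69872 = -69856$)
$\sqrt{\frac{x}{6524} + G} = \sqrt{- \frac{43098}{6524} - 69856} = \sqrt{\left(-43098\right) \frac{1}{6524} - 69856} = \sqrt{- \frac{21549}{3262} - 69856} = \sqrt{- \frac{227891821}{3262}} = \frac{i \sqrt{743383120102}}{3262}$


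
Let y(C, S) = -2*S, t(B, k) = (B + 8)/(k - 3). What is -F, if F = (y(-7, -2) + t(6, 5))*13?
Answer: -143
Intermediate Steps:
t(B, k) = (8 + B)/(-3 + k)
F = 143 (F = (-2*(-2) + (8 + 6)/(-3 + 5))*13 = (4 + 14/2)*13 = (4 + (1/2)*14)*13 = (4 + 7)*13 = 11*13 = 143)
-F = -1*143 = -143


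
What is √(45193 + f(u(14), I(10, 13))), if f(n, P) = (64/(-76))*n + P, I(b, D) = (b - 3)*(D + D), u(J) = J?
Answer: √16376119/19 ≈ 212.99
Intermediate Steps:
I(b, D) = 2*D*(-3 + b) (I(b, D) = (-3 + b)*(2*D) = 2*D*(-3 + b))
f(n, P) = P - 16*n/19 (f(n, P) = (64*(-1/76))*n + P = -16*n/19 + P = P - 16*n/19)
√(45193 + f(u(14), I(10, 13))) = √(45193 + (2*13*(-3 + 10) - 16/19*14)) = √(45193 + (2*13*7 - 224/19)) = √(45193 + (182 - 224/19)) = √(45193 + 3234/19) = √(861901/19) = √16376119/19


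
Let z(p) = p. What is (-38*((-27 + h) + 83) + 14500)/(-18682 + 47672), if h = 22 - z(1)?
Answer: 5787/14495 ≈ 0.39924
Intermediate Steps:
h = 21 (h = 22 - 1*1 = 22 - 1 = 21)
(-38*((-27 + h) + 83) + 14500)/(-18682 + 47672) = (-38*((-27 + 21) + 83) + 14500)/(-18682 + 47672) = (-38*(-6 + 83) + 14500)/28990 = (-38*77 + 14500)*(1/28990) = (-2926 + 14500)*(1/28990) = 11574*(1/28990) = 5787/14495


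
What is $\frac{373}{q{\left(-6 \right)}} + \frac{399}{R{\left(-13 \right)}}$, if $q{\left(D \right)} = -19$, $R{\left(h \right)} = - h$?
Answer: $\frac{2732}{247} \approx 11.061$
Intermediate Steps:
$\frac{373}{q{\left(-6 \right)}} + \frac{399}{R{\left(-13 \right)}} = \frac{373}{-19} + \frac{399}{\left(-1\right) \left(-13\right)} = 373 \left(- \frac{1}{19}\right) + \frac{399}{13} = - \frac{373}{19} + 399 \cdot \frac{1}{13} = - \frac{373}{19} + \frac{399}{13} = \frac{2732}{247}$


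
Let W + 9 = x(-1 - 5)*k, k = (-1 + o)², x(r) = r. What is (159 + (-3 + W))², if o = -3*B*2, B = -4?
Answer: 9162729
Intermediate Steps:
o = 24 (o = -3*(-4)*2 = 12*2 = 24)
k = 529 (k = (-1 + 24)² = 23² = 529)
W = -3183 (W = -9 + (-1 - 5)*529 = -9 - 6*529 = -9 - 3174 = -3183)
(159 + (-3 + W))² = (159 + (-3 - 3183))² = (159 - 3186)² = (-3027)² = 9162729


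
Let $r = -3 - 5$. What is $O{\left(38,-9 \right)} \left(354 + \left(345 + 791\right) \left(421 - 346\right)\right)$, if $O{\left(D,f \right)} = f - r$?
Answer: $-85554$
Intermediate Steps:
$r = -8$
$O{\left(D,f \right)} = 8 + f$ ($O{\left(D,f \right)} = f - -8 = f + 8 = 8 + f$)
$O{\left(38,-9 \right)} \left(354 + \left(345 + 791\right) \left(421 - 346\right)\right) = \left(8 - 9\right) \left(354 + \left(345 + 791\right) \left(421 - 346\right)\right) = - (354 + 1136 \cdot 75) = - (354 + 85200) = \left(-1\right) 85554 = -85554$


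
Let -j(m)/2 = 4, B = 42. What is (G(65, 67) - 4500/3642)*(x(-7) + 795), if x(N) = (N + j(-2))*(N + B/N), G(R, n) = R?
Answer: 38317950/607 ≈ 63127.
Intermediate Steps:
j(m) = -8 (j(m) = -2*4 = -8)
x(N) = (-8 + N)*(N + 42/N) (x(N) = (N - 8)*(N + 42/N) = (-8 + N)*(N + 42/N))
(G(65, 67) - 4500/3642)*(x(-7) + 795) = (65 - 4500/3642)*((42 + (-7)**2 - 336/(-7) - 8*(-7)) + 795) = (65 - 4500*1/3642)*((42 + 49 - 336*(-1/7) + 56) + 795) = (65 - 750/607)*((42 + 49 + 48 + 56) + 795) = 38705*(195 + 795)/607 = (38705/607)*990 = 38317950/607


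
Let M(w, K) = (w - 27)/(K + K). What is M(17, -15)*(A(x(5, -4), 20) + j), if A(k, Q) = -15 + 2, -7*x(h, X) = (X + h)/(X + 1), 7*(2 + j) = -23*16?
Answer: -473/21 ≈ -22.524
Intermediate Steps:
j = -382/7 (j = -2 + (-23*16)/7 = -2 + (⅐)*(-368) = -2 - 368/7 = -382/7 ≈ -54.571)
x(h, X) = -(X + h)/(7*(1 + X)) (x(h, X) = -(X + h)/(7*(X + 1)) = -(X + h)/(7*(1 + X)))
M(w, K) = (-27 + w)/(2*K) (M(w, K) = (-27 + w)/((2*K)) = (-27 + w)*(1/(2*K)) = (-27 + w)/(2*K))
A(k, Q) = -13
M(17, -15)*(A(x(5, -4), 20) + j) = ((½)*(-27 + 17)/(-15))*(-13 - 382/7) = ((½)*(-1/15)*(-10))*(-473/7) = (⅓)*(-473/7) = -473/21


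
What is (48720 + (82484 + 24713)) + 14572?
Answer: 170489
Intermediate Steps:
(48720 + (82484 + 24713)) + 14572 = (48720 + 107197) + 14572 = 155917 + 14572 = 170489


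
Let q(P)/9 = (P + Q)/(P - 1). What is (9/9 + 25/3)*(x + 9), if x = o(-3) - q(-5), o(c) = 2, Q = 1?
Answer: 140/3 ≈ 46.667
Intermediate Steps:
q(P) = 9*(1 + P)/(-1 + P) (q(P) = 9*((P + 1)/(P - 1)) = 9*((1 + P)/(-1 + P)) = 9*(1 + P)/(-1 + P))
x = -4 (x = 2 - 9*(1 - 5)/(-1 - 5) = 2 - 9*(-4)/(-6) = 2 - 9*(-1)*(-4)/6 = 2 - 1*6 = 2 - 6 = -4)
(9/9 + 25/3)*(x + 9) = (9/9 + 25/3)*(-4 + 9) = (9*(1/9) + 25*(1/3))*5 = (1 + 25/3)*5 = (28/3)*5 = 140/3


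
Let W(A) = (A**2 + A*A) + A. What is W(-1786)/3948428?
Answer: 167837/103906 ≈ 1.6153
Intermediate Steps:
W(A) = A + 2*A**2 (W(A) = (A**2 + A**2) + A = 2*A**2 + A = A + 2*A**2)
W(-1786)/3948428 = -1786*(1 + 2*(-1786))/3948428 = -1786*(1 - 3572)*(1/3948428) = -1786*(-3571)*(1/3948428) = 6377806*(1/3948428) = 167837/103906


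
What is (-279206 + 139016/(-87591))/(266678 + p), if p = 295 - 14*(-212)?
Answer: -24456071762/23644402131 ≈ -1.0343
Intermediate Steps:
p = 3263 (p = 295 + 2968 = 3263)
(-279206 + 139016/(-87591))/(266678 + p) = (-279206 + 139016/(-87591))/(266678 + 3263) = (-279206 + 139016*(-1/87591))/269941 = (-279206 - 139016/87591)*(1/269941) = -24456071762/87591*1/269941 = -24456071762/23644402131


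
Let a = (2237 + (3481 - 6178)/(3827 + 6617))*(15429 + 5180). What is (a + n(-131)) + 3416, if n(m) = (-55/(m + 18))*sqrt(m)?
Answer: 481472860083/10444 + 55*I*sqrt(131)/113 ≈ 4.61e+7 + 5.5708*I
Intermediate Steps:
n(m) = -55*sqrt(m)/(18 + m) (n(m) = (-55/(18 + m))*sqrt(m) = -55*sqrt(m)/(18 + m))
a = 481437183379/10444 (a = (2237 - 2697/10444)*20609 = (23360531/10444)*20609 = 481437183379/10444 ≈ 4.6097e+7)
(a + n(-131)) + 3416 = (481437183379/10444 - 55*sqrt(-131)/(18 - 131)) + 3416 = (481437183379/10444 - 55*I*sqrt(131)/(-113)) + 3416 = (481437183379/10444 - 55*I*sqrt(131)*(-1/113)) + 3416 = (481437183379/10444 + 55*I*sqrt(131)/113) + 3416 = 481472860083/10444 + 55*I*sqrt(131)/113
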